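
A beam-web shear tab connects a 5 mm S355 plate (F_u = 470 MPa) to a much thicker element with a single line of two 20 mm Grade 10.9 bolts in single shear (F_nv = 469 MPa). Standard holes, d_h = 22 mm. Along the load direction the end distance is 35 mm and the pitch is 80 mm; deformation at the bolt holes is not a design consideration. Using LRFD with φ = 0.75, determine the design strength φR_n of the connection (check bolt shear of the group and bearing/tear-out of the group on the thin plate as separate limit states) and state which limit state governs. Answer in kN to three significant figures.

169 kN (bearing governs)

Bolt shear: A_b = π·20²/4 = 314.2 mm²; R_n = 469 × 314.2 × 2 × 1 / 1000 = 294.7 kN → 0.75 × 294.7 = 221 kN.
Bearing (1.5 l_c t F_u ≤ 3.0 d t F_u): upper limit = 3.0·20·5·470 / 1000 = 141 kN.
  Edge l_c = 35 − 22/2 = 24 → r_n = 84.6 kN; interior l_c = 80 − 22 = 58 → r_n = 141 kN.
  R_n,bearing = 1·84.6 + 1·141 = 225.6 kN → 0.75 × 225.6 = 169 kN.
Bearing governs: 169 kN.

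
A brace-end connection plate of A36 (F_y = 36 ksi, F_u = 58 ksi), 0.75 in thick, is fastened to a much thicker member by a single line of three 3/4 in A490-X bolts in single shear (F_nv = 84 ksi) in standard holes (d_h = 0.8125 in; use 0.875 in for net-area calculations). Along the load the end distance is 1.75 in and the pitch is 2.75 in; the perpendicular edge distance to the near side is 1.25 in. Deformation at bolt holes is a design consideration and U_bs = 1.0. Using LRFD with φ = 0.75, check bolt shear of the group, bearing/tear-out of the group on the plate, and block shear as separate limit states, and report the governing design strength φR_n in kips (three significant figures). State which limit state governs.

83.5 kips (bolt shear governs)

Bolt shear: A_b = π·0.75²/4 = 0.4418 in²; R_n = 84 × 0.4418 × 3 × 1 = 111.3 kips → 0.75 × 111.3 = 83.5 kips.
Bearing: edge l_c = 1.344, r_n = 70.14 kips; interior l_c = 1.938, r_n = 78.3 kips; R_n = 70.14 + 2·78.3 = 226.7 kips → 170 kips.
Block shear: A_gv = 5.438, A_nv = 3.797, A_nt = 0.6094 in²; R_n = min(0.6F_uA_nv, 0.6F_yA_gv) + U_bs·F_u·A_nt = 152.8 kips → 115 kips.
Bolt shear governs: 83.5 kips.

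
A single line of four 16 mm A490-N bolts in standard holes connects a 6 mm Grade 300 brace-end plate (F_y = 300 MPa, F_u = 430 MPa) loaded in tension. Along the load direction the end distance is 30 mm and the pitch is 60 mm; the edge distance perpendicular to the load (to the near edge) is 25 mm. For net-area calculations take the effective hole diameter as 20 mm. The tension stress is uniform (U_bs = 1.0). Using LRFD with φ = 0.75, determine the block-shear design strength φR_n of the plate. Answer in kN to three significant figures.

Shear plane L_v = 30 + 3·60 = 210 mm; A_gv = 210 × 6 = 1260 mm².
A_nv = (210 − 3.5·20) × 6 = 840 mm².
A_nt = (25 − 0.5·20) × 6 = 90 mm².
0.6 F_u A_nv = 216.7 kN; 0.6 F_y A_gv = 226.8 kN → shear rupture governs the shear term.
R_n = 216.7 + 1.0 × 430 × 90 / 1000 = 255.4 kN.
Design strength φR_n = 0.75 × 255.4 = 192 kN.

192 kN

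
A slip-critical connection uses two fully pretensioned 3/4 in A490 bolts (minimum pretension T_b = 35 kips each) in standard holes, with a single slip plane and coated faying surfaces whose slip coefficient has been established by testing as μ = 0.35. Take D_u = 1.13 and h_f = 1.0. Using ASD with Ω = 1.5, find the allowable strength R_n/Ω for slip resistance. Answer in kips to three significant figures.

R_n = μ · D_u · h_f · T_b · n_s · n_b = 0.35 × 1.13 × 1.0 × 35 × 1 × 2 = 27.68 kips.
Allowable strength R_n/Ω = 27.68 / 1.5 = 18.5 kips.

18.5 kips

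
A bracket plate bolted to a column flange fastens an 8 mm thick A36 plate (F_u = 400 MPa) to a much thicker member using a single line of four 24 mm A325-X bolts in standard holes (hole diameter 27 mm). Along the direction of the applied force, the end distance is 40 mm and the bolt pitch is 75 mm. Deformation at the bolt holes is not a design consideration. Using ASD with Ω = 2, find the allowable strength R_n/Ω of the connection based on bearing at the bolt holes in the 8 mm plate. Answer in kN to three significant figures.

Per bolt r_n = 1.5 l_c t F_u ≤ 3.0 d t F_u; upper limit = 3.0 × 24 × 8 × 400 / 1000 = 230.4 kN.
Edge bolt: l_c = 40 − 27/2 = 26.5 mm → 1.5 × 26.5 × 8 × 400 / 1000 = 127.2 → r_n = 127.2 kN.
Interior bolts: l_c = 75 − 27 = 48 mm → 1.5 × 48 × 8 × 400 / 1000 = 230.4 → r_n = 230.4 kN.
R_n = 1 × 127.2 + 3 × 230.4 = 818.4 kN.
Allowable strength R_n/Ω = 818.4 / 2 = 409 kN.

409 kN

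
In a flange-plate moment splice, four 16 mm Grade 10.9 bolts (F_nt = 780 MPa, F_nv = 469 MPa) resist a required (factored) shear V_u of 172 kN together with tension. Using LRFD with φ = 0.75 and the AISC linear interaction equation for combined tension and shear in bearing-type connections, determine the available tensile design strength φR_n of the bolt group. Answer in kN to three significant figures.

A_b = π·16²/4 = 201.1 mm²; f_rv = 172 × 1000 / (4 × 201.1) = 213.9 MPa.
F'_nt = 1.3 F_nt − (F_nt / φF_nv) f_rv = 1.3·780 − (780/(0.75·469))·213.9 = 539.8 MPa, capped at F_nt → F'_nt = 539.8 MPa.
R_n = F'_nt · A_b · n = 539.8 × 201.1 × 4 / 1000 = 434.1 kN.
Design strength φR_n = 0.75 × 434.1 = 326 kN.

326 kN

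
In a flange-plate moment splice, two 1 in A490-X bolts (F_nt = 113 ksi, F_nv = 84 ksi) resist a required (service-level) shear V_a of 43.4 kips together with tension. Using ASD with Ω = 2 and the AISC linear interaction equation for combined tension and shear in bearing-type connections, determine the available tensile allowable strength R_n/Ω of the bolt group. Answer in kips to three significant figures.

A_b = π·1²/4 = 0.7854 in²; f_rv = 43.4 / (2 × 0.7854) = 27.63 ksi.
F'_nt = 1.3 F_nt − (Ω F_nt / F_nv) f_rv = 1.3·113 − (2·113/84)·27.63 = 72.56 ksi, capped at F_nt → F'_nt = 72.56 ksi.
R_n = F'_nt · A_b · n = 72.56 × 0.7854 × 2 = 114 kips.
Allowable strength R_n/Ω = 114 / 2 = 57 kips.

57 kips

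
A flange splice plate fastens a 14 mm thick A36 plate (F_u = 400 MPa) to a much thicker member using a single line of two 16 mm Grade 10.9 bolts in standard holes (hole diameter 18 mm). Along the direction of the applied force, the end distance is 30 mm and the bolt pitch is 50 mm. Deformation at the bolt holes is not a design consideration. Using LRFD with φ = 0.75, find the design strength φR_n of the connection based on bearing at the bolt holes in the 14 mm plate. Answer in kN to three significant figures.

334 kN

Per bolt r_n = 1.5 l_c t F_u ≤ 3.0 d t F_u; upper limit = 3.0 × 16 × 14 × 400 / 1000 = 268.8 kN.
Edge bolt: l_c = 30 − 18/2 = 21 mm → 1.5 × 21 × 14 × 400 / 1000 = 176.4 → r_n = 176.4 kN.
Interior bolts: l_c = 50 − 18 = 32 mm → 1.5 × 32 × 14 × 400 / 1000 = 268.8 → r_n = 268.8 kN.
R_n = 1 × 176.4 + 1 × 268.8 = 445.2 kN.
Design strength φR_n = 0.75 × 445.2 = 334 kN.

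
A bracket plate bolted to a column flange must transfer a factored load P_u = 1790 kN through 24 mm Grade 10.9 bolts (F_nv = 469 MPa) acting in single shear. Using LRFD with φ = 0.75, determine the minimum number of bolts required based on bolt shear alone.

A_b = π·24²/4 = 452.4 mm².
Per-bolt design strength φR_n = 0.75 × 469 × 452.4 × 1 / 1000 = 159.1 kN.
n ≥ 1790 / 159.1 = 11.25 → use 12 bolts.

12 bolts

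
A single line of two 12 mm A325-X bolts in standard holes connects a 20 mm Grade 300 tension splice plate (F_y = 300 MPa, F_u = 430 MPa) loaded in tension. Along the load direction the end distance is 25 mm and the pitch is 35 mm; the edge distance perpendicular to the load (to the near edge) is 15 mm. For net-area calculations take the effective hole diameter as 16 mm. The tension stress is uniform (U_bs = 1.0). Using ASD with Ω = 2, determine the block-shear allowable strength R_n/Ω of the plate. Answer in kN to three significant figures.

123 kN

Shear plane L_v = 25 + 1·35 = 60 mm; A_gv = 60 × 20 = 1200 mm².
A_nv = (60 − 1.5·16) × 20 = 720 mm².
A_nt = (15 − 0.5·16) × 20 = 140 mm².
0.6 F_u A_nv = 185.8 kN; 0.6 F_y A_gv = 216 kN → shear rupture governs the shear term.
R_n = 185.8 + 1.0 × 430 × 140 / 1000 = 246 kN.
Allowable strength R_n/Ω = 246 / 2 = 123 kN.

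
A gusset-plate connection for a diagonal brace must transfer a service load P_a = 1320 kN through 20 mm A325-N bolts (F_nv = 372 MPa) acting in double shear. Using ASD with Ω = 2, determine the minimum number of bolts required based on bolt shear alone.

A_b = π·20²/4 = 314.2 mm².
Per-bolt allowable strength R_n/Ω = 372 × 314.2 × 2 / 1000 / 2 = 116.9 kN.
n ≥ 1320 / 116.9 = 11.29 → use 12 bolts.

12 bolts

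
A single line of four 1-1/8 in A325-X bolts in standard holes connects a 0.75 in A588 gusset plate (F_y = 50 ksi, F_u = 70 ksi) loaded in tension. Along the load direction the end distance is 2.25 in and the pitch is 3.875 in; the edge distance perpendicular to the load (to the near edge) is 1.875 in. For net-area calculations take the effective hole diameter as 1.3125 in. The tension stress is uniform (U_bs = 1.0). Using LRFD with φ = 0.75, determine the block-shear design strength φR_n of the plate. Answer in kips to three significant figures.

Shear plane L_v = 2.25 + 3·3.875 = 13.88 in; A_gv = 13.88 × 0.75 = 10.41 in².
A_nv = (13.88 − 3.5·1.3125) × 0.75 = 6.961 in².
A_nt = (1.875 − 0.5·1.3125) × 0.75 = 0.9141 in².
0.6 F_u A_nv = 292.4 kips; 0.6 F_y A_gv = 312.2 kips → shear rupture governs the shear term.
R_n = 292.4 + 1.0 × 70 × 0.9141 = 356.3 kips.
Design strength φR_n = 0.75 × 356.3 = 267 kips.

267 kips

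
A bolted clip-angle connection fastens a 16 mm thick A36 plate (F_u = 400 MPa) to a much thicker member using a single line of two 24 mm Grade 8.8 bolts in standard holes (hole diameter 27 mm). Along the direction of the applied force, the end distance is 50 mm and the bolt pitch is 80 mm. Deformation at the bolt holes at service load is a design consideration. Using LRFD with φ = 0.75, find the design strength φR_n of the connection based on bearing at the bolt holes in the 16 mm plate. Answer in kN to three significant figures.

Per bolt r_n = 1.2 l_c t F_u ≤ 2.4 d t F_u; upper limit = 2.4 × 24 × 16 × 400 / 1000 = 368.6 kN.
Edge bolt: l_c = 50 − 27/2 = 36.5 mm → 1.2 × 36.5 × 16 × 400 / 1000 = 280.3 → r_n = 280.3 kN.
Interior bolts: l_c = 80 − 27 = 53 mm → 1.2 × 53 × 16 × 400 / 1000 = 407 → r_n = 368.6 kN.
R_n = 1 × 280.3 + 1 × 368.6 = 649 kN.
Design strength φR_n = 0.75 × 649 = 487 kN.

487 kN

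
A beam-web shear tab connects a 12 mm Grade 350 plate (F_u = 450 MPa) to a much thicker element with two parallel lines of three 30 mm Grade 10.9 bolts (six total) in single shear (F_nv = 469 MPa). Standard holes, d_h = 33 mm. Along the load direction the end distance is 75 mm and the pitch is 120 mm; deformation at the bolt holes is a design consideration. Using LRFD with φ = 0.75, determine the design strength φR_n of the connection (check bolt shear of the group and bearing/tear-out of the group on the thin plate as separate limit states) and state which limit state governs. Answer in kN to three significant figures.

Bolt shear: A_b = π·30²/4 = 706.9 mm²; R_n = 469 × 706.9 × 6 × 1 / 1000 = 1989 kN → 0.75 × 1989 = 1490 kN.
Bearing (1.2 l_c t F_u ≤ 2.4 d t F_u): upper limit = 2.4·30·12·450 / 1000 = 388.8 kN.
  Edge l_c = 75 − 33/2 = 58.5 → r_n = 379.1 kN; interior l_c = 120 − 33 = 87 → r_n = 388.8 kN.
  R_n,bearing = 2·379.1 + 4·388.8 = 2313 kN → 0.75 × 2313 = 1740 kN.
Bolt shear governs: 1490 kN.

1490 kN (bolt shear governs)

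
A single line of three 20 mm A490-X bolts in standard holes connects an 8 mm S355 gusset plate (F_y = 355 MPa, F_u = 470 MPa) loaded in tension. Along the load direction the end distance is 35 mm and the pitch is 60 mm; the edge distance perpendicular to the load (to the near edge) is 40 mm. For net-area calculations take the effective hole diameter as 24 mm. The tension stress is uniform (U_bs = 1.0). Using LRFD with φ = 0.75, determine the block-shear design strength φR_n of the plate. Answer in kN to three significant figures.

240 kN

Shear plane L_v = 35 + 2·60 = 155 mm; A_gv = 155 × 8 = 1240 mm².
A_nv = (155 − 2.5·24) × 8 = 760 mm².
A_nt = (40 − 0.5·24) × 8 = 224 mm².
0.6 F_u A_nv = 214.3 kN; 0.6 F_y A_gv = 264.1 kN → shear rupture governs the shear term.
R_n = 214.3 + 1.0 × 470 × 224 / 1000 = 319.6 kN.
Design strength φR_n = 0.75 × 319.6 = 240 kN.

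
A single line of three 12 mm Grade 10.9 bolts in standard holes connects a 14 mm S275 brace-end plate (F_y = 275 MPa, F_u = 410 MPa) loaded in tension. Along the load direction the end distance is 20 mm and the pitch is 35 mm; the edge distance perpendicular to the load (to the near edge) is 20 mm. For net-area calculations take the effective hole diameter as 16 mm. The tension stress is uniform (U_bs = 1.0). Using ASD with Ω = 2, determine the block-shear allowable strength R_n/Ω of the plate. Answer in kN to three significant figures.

Shear plane L_v = 20 + 2·35 = 90 mm; A_gv = 90 × 14 = 1260 mm².
A_nv = (90 − 2.5·16) × 14 = 700 mm².
A_nt = (20 − 0.5·16) × 14 = 168 mm².
0.6 F_u A_nv = 172.2 kN; 0.6 F_y A_gv = 207.9 kN → shear rupture governs the shear term.
R_n = 172.2 + 1.0 × 410 × 168 / 1000 = 241.1 kN.
Allowable strength R_n/Ω = 241.1 / 2 = 121 kN.

121 kN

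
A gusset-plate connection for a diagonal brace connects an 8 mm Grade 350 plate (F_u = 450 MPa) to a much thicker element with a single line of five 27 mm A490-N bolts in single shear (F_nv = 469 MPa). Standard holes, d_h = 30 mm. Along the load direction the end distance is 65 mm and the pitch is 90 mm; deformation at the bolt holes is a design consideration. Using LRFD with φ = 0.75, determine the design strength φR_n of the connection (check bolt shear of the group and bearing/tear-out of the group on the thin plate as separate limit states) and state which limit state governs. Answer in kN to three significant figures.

862 kN (bearing governs)

Bolt shear: A_b = π·27²/4 = 572.6 mm²; R_n = 469 × 572.6 × 5 × 1 / 1000 = 1343 kN → 0.75 × 1343 = 1010 kN.
Bearing (1.2 l_c t F_u ≤ 2.4 d t F_u): upper limit = 2.4·27·8·450 / 1000 = 233.3 kN.
  Edge l_c = 65 − 30/2 = 50 → r_n = 216 kN; interior l_c = 90 − 30 = 60 → r_n = 233.3 kN.
  R_n,bearing = 1·216 + 4·233.3 = 1149 kN → 0.75 × 1149 = 862 kN.
Bearing governs: 862 kN.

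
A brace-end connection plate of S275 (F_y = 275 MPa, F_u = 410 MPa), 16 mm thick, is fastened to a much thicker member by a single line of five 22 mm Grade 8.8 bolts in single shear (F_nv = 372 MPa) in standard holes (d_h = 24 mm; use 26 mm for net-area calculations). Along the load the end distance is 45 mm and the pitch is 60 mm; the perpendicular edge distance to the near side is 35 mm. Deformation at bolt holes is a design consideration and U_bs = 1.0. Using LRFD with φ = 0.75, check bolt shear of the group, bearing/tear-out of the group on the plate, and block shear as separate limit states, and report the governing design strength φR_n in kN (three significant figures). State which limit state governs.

Bolt shear: A_b = π·22²/4 = 380.1 mm²; R_n = 372 × 380.1 × 5 × 1 / 1000 = 707 kN → 0.75 × 707 = 530 kN.
Bearing: edge l_c = 33, r_n = 259.8 kN; interior l_c = 36, r_n = 283.4 kN; R_n = 259.8 + 4·283.4 = 1393 kN → 1050 kN.
Block shear: A_gv = 4560, A_nv = 2688, A_nt = 352 mm²; R_n = min(0.6F_uA_nv, 0.6F_yA_gv) + U_bs·F_u·A_nt = 805.6 kN → 604 kN.
Bolt shear governs: 530 kN.

530 kN (bolt shear governs)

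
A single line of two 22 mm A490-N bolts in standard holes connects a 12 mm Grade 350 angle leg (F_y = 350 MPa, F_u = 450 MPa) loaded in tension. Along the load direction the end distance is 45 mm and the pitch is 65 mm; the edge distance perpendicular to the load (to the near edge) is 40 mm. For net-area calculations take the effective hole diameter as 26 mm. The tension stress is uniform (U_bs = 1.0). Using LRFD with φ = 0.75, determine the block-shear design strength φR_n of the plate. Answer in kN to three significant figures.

Shear plane L_v = 45 + 1·65 = 110 mm; A_gv = 110 × 12 = 1320 mm².
A_nv = (110 − 1.5·26) × 12 = 852 mm².
A_nt = (40 − 0.5·26) × 12 = 324 mm².
0.6 F_u A_nv = 230 kN; 0.6 F_y A_gv = 277.2 kN → shear rupture governs the shear term.
R_n = 230 + 1.0 × 450 × 324 / 1000 = 375.8 kN.
Design strength φR_n = 0.75 × 375.8 = 282 kN.

282 kN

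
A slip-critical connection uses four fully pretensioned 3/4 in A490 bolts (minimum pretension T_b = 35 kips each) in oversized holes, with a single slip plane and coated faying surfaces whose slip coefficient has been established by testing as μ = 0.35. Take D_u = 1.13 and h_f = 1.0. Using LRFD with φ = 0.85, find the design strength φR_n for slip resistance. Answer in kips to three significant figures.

R_n = μ · D_u · h_f · T_b · n_s · n_b = 0.35 × 1.13 × 1.0 × 35 × 1 × 4 = 55.37 kips.
Design strength φR_n = 0.85 × 55.37 = 47.1 kips.

47.1 kips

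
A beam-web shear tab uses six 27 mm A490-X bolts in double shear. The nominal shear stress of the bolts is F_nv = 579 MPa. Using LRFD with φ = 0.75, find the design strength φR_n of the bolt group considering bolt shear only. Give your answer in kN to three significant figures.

2980 kN

A_b = π × 27² / 4 = 572.6 mm².
R_n = F_nv · A_b · n · n_s = 579 × 572.6 × 6 × 2 / 1000 = 3978 kN.
Design strength φR_n = 0.75 × 3978 = 2980 kN.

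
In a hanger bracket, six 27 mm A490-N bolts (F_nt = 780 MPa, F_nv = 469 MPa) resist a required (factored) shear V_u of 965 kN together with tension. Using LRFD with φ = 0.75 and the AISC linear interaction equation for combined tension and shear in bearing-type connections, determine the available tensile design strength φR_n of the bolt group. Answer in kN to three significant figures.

1010 kN

A_b = π·27²/4 = 572.6 mm²; f_rv = 965 × 1000 / (6 × 572.6) = 280.9 MPa.
F'_nt = 1.3 F_nt − (F_nt / φF_nv) f_rv = 1.3·780 − (780/(0.75·469))·280.9 = 391.1 MPa, capped at F_nt → F'_nt = 391.1 MPa.
R_n = F'_nt · A_b · n = 391.1 × 572.6 × 6 / 1000 = 1344 kN.
Design strength φR_n = 0.75 × 1344 = 1010 kN.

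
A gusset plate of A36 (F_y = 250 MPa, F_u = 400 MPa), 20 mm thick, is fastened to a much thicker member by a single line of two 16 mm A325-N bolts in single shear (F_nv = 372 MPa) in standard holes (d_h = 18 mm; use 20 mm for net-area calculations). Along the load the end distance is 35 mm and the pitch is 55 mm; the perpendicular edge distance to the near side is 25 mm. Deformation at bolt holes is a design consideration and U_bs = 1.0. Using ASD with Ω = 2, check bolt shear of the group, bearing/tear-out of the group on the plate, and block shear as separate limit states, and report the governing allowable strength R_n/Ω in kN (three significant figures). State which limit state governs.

Bolt shear: A_b = π·16²/4 = 201.1 mm²; R_n = 372 × 201.1 × 2 × 1 / 1000 = 149.6 kN → 149.6 / 2 = 74.8 kN.
Bearing: edge l_c = 26, r_n = 249.6 kN; interior l_c = 37, r_n = 307.2 kN; R_n = 249.6 + 1·307.2 = 556.8 kN → 278 kN.
Block shear: A_gv = 1800, A_nv = 1200, A_nt = 300 mm²; R_n = min(0.6F_uA_nv, 0.6F_yA_gv) + U_bs·F_u·A_nt = 390 kN → 195 kN.
Bolt shear governs: 74.8 kN.

74.8 kN (bolt shear governs)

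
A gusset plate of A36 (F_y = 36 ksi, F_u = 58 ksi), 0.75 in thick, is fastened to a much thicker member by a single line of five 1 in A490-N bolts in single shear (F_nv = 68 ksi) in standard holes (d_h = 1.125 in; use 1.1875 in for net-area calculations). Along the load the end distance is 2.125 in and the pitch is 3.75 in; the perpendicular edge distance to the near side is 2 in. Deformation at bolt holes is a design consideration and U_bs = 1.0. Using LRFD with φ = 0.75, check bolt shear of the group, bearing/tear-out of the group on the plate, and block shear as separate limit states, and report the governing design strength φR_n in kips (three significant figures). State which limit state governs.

200 kips (bolt shear governs)

Bolt shear: A_b = π·1²/4 = 0.7854 in²; R_n = 68 × 0.7854 × 5 × 1 = 267 kips → 0.75 × 267 = 200 kips.
Bearing: edge l_c = 1.562, r_n = 81.56 kips; interior l_c = 2.625, r_n = 104.4 kips; R_n = 81.56 + 4·104.4 = 499.2 kips → 374 kips.
Block shear: A_gv = 12.84, A_nv = 8.836, A_nt = 1.055 in²; R_n = min(0.6F_uA_nv, 0.6F_yA_gv) + U_bs·F_u·A_nt = 338.6 kips → 254 kips.
Bolt shear governs: 200 kips.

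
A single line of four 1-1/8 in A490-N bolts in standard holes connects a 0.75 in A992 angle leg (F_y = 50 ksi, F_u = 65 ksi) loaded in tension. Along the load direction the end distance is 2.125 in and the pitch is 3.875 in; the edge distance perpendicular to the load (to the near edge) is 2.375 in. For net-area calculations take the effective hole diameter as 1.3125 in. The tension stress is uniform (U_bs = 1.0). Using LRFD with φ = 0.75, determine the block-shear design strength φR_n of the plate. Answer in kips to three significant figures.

Shear plane L_v = 2.125 + 3·3.875 = 13.75 in; A_gv = 13.75 × 0.75 = 10.31 in².
A_nv = (13.75 − 3.5·1.3125) × 0.75 = 6.867 in².
A_nt = (2.375 − 0.5·1.3125) × 0.75 = 1.289 in².
0.6 F_u A_nv = 267.8 kips; 0.6 F_y A_gv = 309.4 kips → shear rupture governs the shear term.
R_n = 267.8 + 1.0 × 65 × 1.289 = 351.6 kips.
Design strength φR_n = 0.75 × 351.6 = 264 kips.

264 kips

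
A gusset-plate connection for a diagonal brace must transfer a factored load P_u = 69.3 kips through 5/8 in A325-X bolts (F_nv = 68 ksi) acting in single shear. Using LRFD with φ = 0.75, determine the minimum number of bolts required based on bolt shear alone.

A_b = π·0.625²/4 = 0.3068 in².
Per-bolt design strength φR_n = 0.75 × 68 × 0.3068 × 1 = 15.65 kips.
n ≥ 69.3 / 15.65 = 4.429 → use 5 bolts.

5 bolts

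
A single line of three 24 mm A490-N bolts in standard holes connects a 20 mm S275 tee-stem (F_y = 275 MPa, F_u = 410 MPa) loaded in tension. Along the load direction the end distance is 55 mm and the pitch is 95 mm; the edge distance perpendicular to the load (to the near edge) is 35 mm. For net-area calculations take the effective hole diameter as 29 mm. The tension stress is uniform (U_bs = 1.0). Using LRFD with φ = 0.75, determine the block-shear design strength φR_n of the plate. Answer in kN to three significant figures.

Shear plane L_v = 55 + 2·95 = 245 mm; A_gv = 245 × 20 = 4900 mm².
A_nv = (245 − 2.5·29) × 20 = 3450 mm².
A_nt = (35 − 0.5·29) × 20 = 410 mm².
0.6 F_u A_nv = 848.7 kN; 0.6 F_y A_gv = 808.5 kN → shear yielding governs the shear term.
R_n = 808.5 + 1.0 × 410 × 410 / 1000 = 976.6 kN.
Design strength φR_n = 0.75 × 976.6 = 732 kN.

732 kN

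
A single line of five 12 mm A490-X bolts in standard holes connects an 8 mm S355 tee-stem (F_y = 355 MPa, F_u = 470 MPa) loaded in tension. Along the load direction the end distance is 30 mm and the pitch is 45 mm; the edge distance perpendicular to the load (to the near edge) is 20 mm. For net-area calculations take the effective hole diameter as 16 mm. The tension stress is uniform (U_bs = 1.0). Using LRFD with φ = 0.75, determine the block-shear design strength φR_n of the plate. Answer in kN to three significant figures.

267 kN

Shear plane L_v = 30 + 4·45 = 210 mm; A_gv = 210 × 8 = 1680 mm².
A_nv = (210 − 4.5·16) × 8 = 1104 mm².
A_nt = (20 − 0.5·16) × 8 = 96 mm².
0.6 F_u A_nv = 311.3 kN; 0.6 F_y A_gv = 357.8 kN → shear rupture governs the shear term.
R_n = 311.3 + 1.0 × 470 × 96 / 1000 = 356.4 kN.
Design strength φR_n = 0.75 × 356.4 = 267 kN.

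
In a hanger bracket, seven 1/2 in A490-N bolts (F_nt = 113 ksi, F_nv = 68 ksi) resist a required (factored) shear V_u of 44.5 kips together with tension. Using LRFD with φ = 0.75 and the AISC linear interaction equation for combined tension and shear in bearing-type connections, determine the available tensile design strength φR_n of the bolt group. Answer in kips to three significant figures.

A_b = π·0.5²/4 = 0.1963 in²; f_rv = 44.5 / (7 × 0.1963) = 32.38 ksi.
F'_nt = 1.3 F_nt − (F_nt / φF_nv) f_rv = 1.3·113 − (113/(0.75·68))·32.38 = 75.16 ksi, capped at F_nt → F'_nt = 75.16 ksi.
R_n = F'_nt · A_b · n = 75.16 × 0.1963 × 7 = 103.3 kips.
Design strength φR_n = 0.75 × 103.3 = 77.5 kips.

77.5 kips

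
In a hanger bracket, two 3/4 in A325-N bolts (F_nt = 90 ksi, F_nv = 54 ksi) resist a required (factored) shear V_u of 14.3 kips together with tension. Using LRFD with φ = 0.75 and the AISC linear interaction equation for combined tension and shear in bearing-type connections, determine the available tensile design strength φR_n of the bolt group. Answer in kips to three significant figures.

A_b = π·0.75²/4 = 0.4418 in²; f_rv = 14.3 / (2 × 0.4418) = 16.18 ksi.
F'_nt = 1.3 F_nt − (F_nt / φF_nv) f_rv = 1.3·90 − (90/(0.75·54))·16.18 = 81.03 ksi, capped at F_nt → F'_nt = 81.03 ksi.
R_n = F'_nt · A_b · n = 81.03 × 0.4418 × 2 = 71.6 kips.
Design strength φR_n = 0.75 × 71.6 = 53.7 kips.

53.7 kips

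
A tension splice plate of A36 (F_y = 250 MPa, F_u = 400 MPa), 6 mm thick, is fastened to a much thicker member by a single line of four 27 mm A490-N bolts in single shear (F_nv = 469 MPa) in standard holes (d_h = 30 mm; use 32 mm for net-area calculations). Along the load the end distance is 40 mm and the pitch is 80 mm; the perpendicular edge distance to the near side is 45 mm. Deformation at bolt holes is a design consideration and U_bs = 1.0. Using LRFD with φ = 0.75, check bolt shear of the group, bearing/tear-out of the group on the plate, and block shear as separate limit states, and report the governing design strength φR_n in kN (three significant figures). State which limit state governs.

234 kN (block shear governs)

Bolt shear: A_b = π·27²/4 = 572.6 mm²; R_n = 469 × 572.6 × 4 × 1 / 1000 = 1074 kN → 0.75 × 1074 = 806 kN.
Bearing: edge l_c = 25, r_n = 72 kN; interior l_c = 50, r_n = 144 kN; R_n = 72 + 3·144 = 504 kN → 378 kN.
Block shear: A_gv = 1680, A_nv = 1008, A_nt = 174 mm²; R_n = min(0.6F_uA_nv, 0.6F_yA_gv) + U_bs·F_u·A_nt = 311.5 kN → 234 kN.
Block shear governs: 234 kN.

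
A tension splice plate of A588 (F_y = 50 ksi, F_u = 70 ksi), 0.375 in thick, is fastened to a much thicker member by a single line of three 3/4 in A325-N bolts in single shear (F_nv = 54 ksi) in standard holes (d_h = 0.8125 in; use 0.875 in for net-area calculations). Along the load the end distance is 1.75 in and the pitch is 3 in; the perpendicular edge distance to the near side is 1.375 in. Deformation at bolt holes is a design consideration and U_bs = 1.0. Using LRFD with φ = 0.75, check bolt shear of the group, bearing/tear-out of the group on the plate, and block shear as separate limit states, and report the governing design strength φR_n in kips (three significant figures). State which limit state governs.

Bolt shear: A_b = π·0.75²/4 = 0.4418 in²; R_n = 54 × 0.4418 × 3 × 1 = 71.57 kips → 0.75 × 71.57 = 53.7 kips.
Bearing: edge l_c = 1.344, r_n = 42.33 kips; interior l_c = 2.188, r_n = 47.25 kips; R_n = 42.33 + 2·47.25 = 136.8 kips → 103 kips.
Block shear: A_gv = 2.906, A_nv = 2.086, A_nt = 0.3516 in²; R_n = min(0.6F_uA_nv, 0.6F_yA_gv) + U_bs·F_u·A_nt = 111.8 kips → 83.8 kips.
Bolt shear governs: 53.7 kips.

53.7 kips (bolt shear governs)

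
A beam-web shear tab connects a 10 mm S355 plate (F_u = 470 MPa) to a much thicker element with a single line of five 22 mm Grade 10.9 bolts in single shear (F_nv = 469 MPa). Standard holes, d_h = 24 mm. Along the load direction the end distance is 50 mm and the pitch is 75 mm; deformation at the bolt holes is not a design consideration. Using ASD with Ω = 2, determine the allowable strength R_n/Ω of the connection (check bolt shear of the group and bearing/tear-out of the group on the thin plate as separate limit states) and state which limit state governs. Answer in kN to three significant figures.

446 kN (bolt shear governs)

Bolt shear: A_b = π·22²/4 = 380.1 mm²; R_n = 469 × 380.1 × 5 × 1 / 1000 = 891.4 kN → 891.4 / 2 = 446 kN.
Bearing (1.5 l_c t F_u ≤ 3.0 d t F_u): upper limit = 3.0·22·10·470 / 1000 = 310.2 kN.
  Edge l_c = 50 − 24/2 = 38 → r_n = 267.9 kN; interior l_c = 75 − 24 = 51 → r_n = 310.2 kN.
  R_n,bearing = 1·267.9 + 4·310.2 = 1509 kN → 1509 / 2 = 754 kN.
Bolt shear governs: 446 kN.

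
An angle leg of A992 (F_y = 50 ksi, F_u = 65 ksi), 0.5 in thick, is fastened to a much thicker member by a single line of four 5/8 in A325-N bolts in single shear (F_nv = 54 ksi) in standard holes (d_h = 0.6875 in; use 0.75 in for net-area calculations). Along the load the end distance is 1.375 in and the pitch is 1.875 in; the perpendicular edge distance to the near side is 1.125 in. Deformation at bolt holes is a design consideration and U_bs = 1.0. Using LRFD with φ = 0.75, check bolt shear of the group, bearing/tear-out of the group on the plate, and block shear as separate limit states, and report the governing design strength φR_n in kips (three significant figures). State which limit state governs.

Bolt shear: A_b = π·0.625²/4 = 0.3068 in²; R_n = 54 × 0.3068 × 4 × 1 = 66.27 kips → 0.75 × 66.27 = 49.7 kips.
Bearing: edge l_c = 1.031, r_n = 40.22 kips; interior l_c = 1.188, r_n = 46.31 kips; R_n = 40.22 + 3·46.31 = 179.2 kips → 134 kips.
Block shear: A_gv = 3.5, A_nv = 2.188, A_nt = 0.375 in²; R_n = min(0.6F_uA_nv, 0.6F_yA_gv) + U_bs·F_u·A_nt = 109.7 kips → 82.3 kips.
Bolt shear governs: 49.7 kips.

49.7 kips (bolt shear governs)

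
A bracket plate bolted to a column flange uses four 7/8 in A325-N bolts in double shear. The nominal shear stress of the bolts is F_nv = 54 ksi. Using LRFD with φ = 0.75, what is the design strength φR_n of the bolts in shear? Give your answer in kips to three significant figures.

A_b = π × 0.875² / 4 = 0.6013 in².
R_n = F_nv · A_b · n · n_s = 54 × 0.6013 × 4 × 2 = 259.8 kips.
Design strength φR_n = 0.75 × 259.8 = 195 kips.

195 kips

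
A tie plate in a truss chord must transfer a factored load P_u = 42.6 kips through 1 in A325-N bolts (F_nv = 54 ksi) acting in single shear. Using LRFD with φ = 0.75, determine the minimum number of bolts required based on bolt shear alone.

A_b = π·1²/4 = 0.7854 in².
Per-bolt design strength φR_n = 0.75 × 54 × 0.7854 × 1 = 31.81 kips.
n ≥ 42.6 / 31.81 = 1.339 → use 2 bolts.

2 bolts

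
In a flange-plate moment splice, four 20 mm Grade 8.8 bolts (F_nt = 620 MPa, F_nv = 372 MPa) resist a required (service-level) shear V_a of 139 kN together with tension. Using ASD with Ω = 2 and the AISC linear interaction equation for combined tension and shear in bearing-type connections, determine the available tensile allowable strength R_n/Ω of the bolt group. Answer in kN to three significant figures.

275 kN

A_b = π·20²/4 = 314.2 mm²; f_rv = 139 × 1000 / (4 × 314.2) = 110.6 MPa.
F'_nt = 1.3 F_nt − (Ω F_nt / F_nv) f_rv = 1.3·620 − (2·620/372)·110.6 = 437.3 MPa, capped at F_nt → F'_nt = 437.3 MPa.
R_n = F'_nt · A_b · n = 437.3 × 314.2 × 4 / 1000 = 549.5 kN.
Allowable strength R_n/Ω = 549.5 / 2 = 275 kN.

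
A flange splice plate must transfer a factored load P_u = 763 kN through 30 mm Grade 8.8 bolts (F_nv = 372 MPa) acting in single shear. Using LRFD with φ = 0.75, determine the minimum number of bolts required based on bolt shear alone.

4 bolts

A_b = π·30²/4 = 706.9 mm².
Per-bolt design strength φR_n = 0.75 × 372 × 706.9 × 1 / 1000 = 197.2 kN.
n ≥ 763 / 197.2 = 3.869 → use 4 bolts.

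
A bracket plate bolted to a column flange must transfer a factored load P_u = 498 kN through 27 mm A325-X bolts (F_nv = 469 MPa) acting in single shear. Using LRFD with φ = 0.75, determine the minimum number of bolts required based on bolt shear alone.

3 bolts

A_b = π·27²/4 = 572.6 mm².
Per-bolt design strength φR_n = 0.75 × 469 × 572.6 × 1 / 1000 = 201.4 kN.
n ≥ 498 / 201.4 = 2.473 → use 3 bolts.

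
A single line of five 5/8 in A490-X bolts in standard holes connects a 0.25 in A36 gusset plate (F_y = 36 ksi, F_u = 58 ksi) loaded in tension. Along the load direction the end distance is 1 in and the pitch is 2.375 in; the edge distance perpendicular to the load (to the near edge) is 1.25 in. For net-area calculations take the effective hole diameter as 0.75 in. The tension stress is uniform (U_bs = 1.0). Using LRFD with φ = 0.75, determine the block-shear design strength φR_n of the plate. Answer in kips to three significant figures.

Shear plane L_v = 1 + 4·2.375 = 10.5 in; A_gv = 10.5 × 0.25 = 2.625 in².
A_nv = (10.5 − 4.5·0.75) × 0.25 = 1.781 in².
A_nt = (1.25 − 0.5·0.75) × 0.25 = 0.2188 in².
0.6 F_u A_nv = 61.99 kips; 0.6 F_y A_gv = 56.7 kips → shear yielding governs the shear term.
R_n = 56.7 + 1.0 × 58 × 0.2188 = 69.39 kips.
Design strength φR_n = 0.75 × 69.39 = 52 kips.

52 kips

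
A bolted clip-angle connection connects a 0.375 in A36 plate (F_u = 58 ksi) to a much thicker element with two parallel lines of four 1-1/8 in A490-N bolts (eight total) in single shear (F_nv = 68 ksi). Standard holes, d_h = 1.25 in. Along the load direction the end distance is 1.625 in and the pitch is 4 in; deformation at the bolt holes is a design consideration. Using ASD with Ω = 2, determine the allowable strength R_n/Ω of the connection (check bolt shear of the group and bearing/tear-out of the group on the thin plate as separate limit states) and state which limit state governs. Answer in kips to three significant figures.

202 kips (bearing governs)

Bolt shear: A_b = π·1.125²/4 = 0.994 in²; R_n = 68 × 0.994 × 8 × 1 = 540.7 kips → 540.7 / 2 = 270 kips.
Bearing (1.2 l_c t F_u ≤ 2.4 d t F_u): upper limit = 2.4·1.125·0.375·58 = 58.72 kips.
  Edge l_c = 1.625 − 1.25/2 = 1 → r_n = 26.1 kips; interior l_c = 4 − 1.25 = 2.75 → r_n = 58.72 kips.
  R_n,bearing = 2·26.1 + 6·58.72 = 404.5 kips → 404.5 / 2 = 202 kips.
Bearing governs: 202 kips.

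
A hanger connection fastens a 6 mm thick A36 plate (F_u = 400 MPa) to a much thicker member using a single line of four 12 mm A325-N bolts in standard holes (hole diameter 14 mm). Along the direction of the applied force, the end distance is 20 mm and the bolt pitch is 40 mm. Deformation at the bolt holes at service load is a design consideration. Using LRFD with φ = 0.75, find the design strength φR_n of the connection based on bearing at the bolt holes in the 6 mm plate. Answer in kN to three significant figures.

184 kN

Per bolt r_n = 1.2 l_c t F_u ≤ 2.4 d t F_u; upper limit = 2.4 × 12 × 6 × 400 / 1000 = 69.12 kN.
Edge bolt: l_c = 20 − 14/2 = 13 mm → 1.2 × 13 × 6 × 400 / 1000 = 37.44 → r_n = 37.44 kN.
Interior bolts: l_c = 40 − 14 = 26 mm → 1.2 × 26 × 6 × 400 / 1000 = 74.88 → r_n = 69.12 kN.
R_n = 1 × 37.44 + 3 × 69.12 = 244.8 kN.
Design strength φR_n = 0.75 × 244.8 = 184 kN.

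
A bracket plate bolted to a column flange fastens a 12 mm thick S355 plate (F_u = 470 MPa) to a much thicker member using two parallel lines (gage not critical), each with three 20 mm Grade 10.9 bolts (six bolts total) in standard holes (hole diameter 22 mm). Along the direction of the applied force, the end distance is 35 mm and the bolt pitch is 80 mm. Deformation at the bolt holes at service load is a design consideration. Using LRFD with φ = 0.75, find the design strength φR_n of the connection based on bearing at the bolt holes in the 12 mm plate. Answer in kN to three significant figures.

1060 kN

Per bolt r_n = 1.2 l_c t F_u ≤ 2.4 d t F_u; upper limit = 2.4 × 20 × 12 × 470 / 1000 = 270.7 kN.
Edge bolt: l_c = 35 − 22/2 = 24 mm → 1.2 × 24 × 12 × 470 / 1000 = 162.4 → r_n = 162.4 kN.
Interior bolts: l_c = 80 − 22 = 58 mm → 1.2 × 58 × 12 × 470 / 1000 = 392.5 → r_n = 270.7 kN.
R_n = 2 × 162.4 + 4 × 270.7 = 1408 kN.
Design strength φR_n = 0.75 × 1408 = 1060 kN.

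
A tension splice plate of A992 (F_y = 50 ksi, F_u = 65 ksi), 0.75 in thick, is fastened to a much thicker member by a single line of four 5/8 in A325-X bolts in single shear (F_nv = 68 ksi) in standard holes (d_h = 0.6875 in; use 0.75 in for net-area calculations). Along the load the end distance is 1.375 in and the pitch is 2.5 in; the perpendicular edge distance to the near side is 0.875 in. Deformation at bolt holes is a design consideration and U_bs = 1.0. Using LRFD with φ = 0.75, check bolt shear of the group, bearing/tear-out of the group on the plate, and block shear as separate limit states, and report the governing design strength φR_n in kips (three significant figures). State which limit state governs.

62.6 kips (bolt shear governs)

Bolt shear: A_b = π·0.625²/4 = 0.3068 in²; R_n = 68 × 0.3068 × 4 × 1 = 83.45 kips → 0.75 × 83.45 = 62.6 kips.
Bearing: edge l_c = 1.031, r_n = 60.33 kips; interior l_c = 1.812, r_n = 73.12 kips; R_n = 60.33 + 3·73.12 = 279.7 kips → 210 kips.
Block shear: A_gv = 6.656, A_nv = 4.688, A_nt = 0.375 in²; R_n = min(0.6F_uA_nv, 0.6F_yA_gv) + U_bs·F_u·A_nt = 207.2 kips → 155 kips.
Bolt shear governs: 62.6 kips.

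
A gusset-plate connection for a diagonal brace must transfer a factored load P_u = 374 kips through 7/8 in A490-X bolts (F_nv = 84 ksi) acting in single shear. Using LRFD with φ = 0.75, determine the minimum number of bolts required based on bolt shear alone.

10 bolts

A_b = π·0.875²/4 = 0.6013 in².
Per-bolt design strength φR_n = 0.75 × 84 × 0.6013 × 1 = 37.88 kips.
n ≥ 374 / 37.88 = 9.872 → use 10 bolts.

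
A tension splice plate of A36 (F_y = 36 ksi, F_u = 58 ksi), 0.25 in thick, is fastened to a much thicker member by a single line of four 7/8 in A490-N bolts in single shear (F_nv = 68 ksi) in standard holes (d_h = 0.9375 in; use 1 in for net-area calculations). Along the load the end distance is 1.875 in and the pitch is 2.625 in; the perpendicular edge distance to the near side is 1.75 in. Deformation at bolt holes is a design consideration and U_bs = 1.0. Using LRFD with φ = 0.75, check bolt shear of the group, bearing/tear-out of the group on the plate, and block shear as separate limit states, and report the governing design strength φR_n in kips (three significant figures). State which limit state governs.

53.1 kips (block shear governs)

Bolt shear: A_b = π·0.875²/4 = 0.6013 in²; R_n = 68 × 0.6013 × 4 × 1 = 163.6 kips → 0.75 × 163.6 = 123 kips.
Bearing: edge l_c = 1.406, r_n = 24.47 kips; interior l_c = 1.688, r_n = 29.36 kips; R_n = 24.47 + 3·29.36 = 112.6 kips → 84.4 kips.
Block shear: A_gv = 2.438, A_nv = 1.562, A_nt = 0.3125 in²; R_n = min(0.6F_uA_nv, 0.6F_yA_gv) + U_bs·F_u·A_nt = 70.77 kips → 53.1 kips.
Block shear governs: 53.1 kips.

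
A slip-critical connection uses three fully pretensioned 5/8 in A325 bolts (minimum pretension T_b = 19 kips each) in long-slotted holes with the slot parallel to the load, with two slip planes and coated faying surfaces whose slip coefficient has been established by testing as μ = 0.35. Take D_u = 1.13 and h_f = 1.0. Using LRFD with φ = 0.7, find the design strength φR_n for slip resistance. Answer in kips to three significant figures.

R_n = μ · D_u · h_f · T_b · n_s · n_b = 0.35 × 1.13 × 1.0 × 19 × 2 × 3 = 45.09 kips.
Design strength φR_n = 0.7 × 45.09 = 31.6 kips.

31.6 kips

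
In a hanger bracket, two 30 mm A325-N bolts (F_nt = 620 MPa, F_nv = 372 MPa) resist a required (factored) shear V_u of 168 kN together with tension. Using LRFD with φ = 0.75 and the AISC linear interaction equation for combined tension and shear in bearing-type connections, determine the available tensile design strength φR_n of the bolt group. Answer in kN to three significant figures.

A_b = π·30²/4 = 706.9 mm²; f_rv = 168 × 1000 / (2 × 706.9) = 118.8 MPa.
F'_nt = 1.3 F_nt − (F_nt / φF_nv) f_rv = 1.3·620 − (620/(0.75·372))·118.8 = 541.9 MPa, capped at F_nt → F'_nt = 541.9 MPa.
R_n = F'_nt · A_b · n = 541.9 × 706.9 × 2 / 1000 = 766.1 kN.
Design strength φR_n = 0.75 × 766.1 = 575 kN.

575 kN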